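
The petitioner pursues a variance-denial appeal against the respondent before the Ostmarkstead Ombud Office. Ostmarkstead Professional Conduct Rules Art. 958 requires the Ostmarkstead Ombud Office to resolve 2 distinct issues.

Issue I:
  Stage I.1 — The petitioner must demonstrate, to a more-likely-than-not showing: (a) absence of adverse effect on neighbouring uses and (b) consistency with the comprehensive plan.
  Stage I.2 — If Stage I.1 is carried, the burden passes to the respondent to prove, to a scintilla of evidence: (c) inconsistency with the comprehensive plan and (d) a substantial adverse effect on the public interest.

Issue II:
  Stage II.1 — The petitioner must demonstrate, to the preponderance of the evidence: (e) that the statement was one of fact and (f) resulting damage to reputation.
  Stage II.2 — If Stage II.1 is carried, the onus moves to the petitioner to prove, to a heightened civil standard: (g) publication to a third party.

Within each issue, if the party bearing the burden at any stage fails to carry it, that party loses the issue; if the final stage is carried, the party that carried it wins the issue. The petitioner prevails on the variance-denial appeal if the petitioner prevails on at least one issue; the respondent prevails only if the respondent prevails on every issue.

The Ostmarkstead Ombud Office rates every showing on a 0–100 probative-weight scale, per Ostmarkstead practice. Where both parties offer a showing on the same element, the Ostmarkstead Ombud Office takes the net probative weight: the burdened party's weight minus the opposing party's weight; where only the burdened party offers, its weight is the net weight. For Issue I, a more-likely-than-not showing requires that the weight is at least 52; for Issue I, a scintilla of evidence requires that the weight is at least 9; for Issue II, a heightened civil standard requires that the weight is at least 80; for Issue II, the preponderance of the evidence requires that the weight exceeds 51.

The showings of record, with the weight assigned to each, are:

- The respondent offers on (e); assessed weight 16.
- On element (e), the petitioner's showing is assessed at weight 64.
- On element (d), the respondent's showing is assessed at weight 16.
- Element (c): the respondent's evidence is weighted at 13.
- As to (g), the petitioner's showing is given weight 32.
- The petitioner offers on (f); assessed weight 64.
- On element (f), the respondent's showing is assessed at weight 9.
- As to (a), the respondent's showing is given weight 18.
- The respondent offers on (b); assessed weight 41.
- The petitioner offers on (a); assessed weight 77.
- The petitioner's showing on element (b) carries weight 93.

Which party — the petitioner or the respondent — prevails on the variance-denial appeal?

respondent

— Issue I —
Stage I.1 — burden on petitioner; standard: a more-likely-than-not showing (weight is at least 52).
    (a): 77 − 18 = 59 ≥ 52 [met]
    (b): 93 − 41 = 52 ≥ 52 [met]
  All elements met. The burden passes to the respondent.
Stage I.2 — burden on respondent; standard: a scintilla of evidence (weight is at least 9).
    (c): 13 ≥ 9 [met]
    (d): 16 ≥ 9 [met]
  The respondent carries the last stage.
With every stage satisfied, the respondent prevails on this issue.
— Issue II —
At Stage II.1 the petitioner must meet the preponderance of the evidence (weight exceeds 51): on (e) the weight is 64 less the opposing 16 gives net 48, which does not exceed 51, so (e) does not meet the standard; on (f) the weight is 64 less the opposing 9 gives net 55, > 51, so (f) meets the standard.
  Stage II.1 not carried; the petitioner fails its burden.
So the respondent prevails on this issue.
Per-issue: Issue I → respondent; Issue II → respondent. The petitioner must prevail on at least one issue; overall, the respondent prevails.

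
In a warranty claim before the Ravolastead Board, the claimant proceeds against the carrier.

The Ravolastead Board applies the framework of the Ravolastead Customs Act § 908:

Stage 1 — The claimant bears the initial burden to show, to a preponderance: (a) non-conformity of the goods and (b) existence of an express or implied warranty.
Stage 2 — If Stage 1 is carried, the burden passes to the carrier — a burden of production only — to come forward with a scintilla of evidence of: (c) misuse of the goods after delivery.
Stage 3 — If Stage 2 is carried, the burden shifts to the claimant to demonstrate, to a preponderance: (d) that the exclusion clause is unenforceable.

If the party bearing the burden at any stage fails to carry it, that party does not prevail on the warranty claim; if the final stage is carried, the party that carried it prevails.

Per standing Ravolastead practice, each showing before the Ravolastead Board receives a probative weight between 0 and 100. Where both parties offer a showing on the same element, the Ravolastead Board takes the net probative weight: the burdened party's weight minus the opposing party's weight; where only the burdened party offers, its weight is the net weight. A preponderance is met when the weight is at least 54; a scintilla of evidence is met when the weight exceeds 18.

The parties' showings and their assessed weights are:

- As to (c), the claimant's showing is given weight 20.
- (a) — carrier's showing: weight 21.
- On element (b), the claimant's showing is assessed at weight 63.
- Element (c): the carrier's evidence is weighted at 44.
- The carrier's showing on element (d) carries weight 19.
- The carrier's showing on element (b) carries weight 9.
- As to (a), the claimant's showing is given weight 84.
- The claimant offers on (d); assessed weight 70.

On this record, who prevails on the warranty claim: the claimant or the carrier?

Stage 1 — burden on claimant; standard: a preponderance (weight is at least 54).
    (a): 84 − 21 = 63 ≥ 54 [met]
    (b): 63 − 9 = 54 ≥ 54 [met]
  The claimant carries Stage 1; the carrier now bears the burden.
Stage 2 — burden on carrier; standard: a scintilla of evidence (weight exceeds 18).
    (c): 44 − 20 = 24 > 18 [met]
  The carrier carries Stage 2; the claimant now bears the burden.
Stage 3 — burden on claimant; standard: a preponderance (weight is at least 54).
    (d): 70 − 19 = 51 < 54 [not met]
  Not every element is met, so the claimant fails to carry Stage 3.
So the carrier prevails.

carrier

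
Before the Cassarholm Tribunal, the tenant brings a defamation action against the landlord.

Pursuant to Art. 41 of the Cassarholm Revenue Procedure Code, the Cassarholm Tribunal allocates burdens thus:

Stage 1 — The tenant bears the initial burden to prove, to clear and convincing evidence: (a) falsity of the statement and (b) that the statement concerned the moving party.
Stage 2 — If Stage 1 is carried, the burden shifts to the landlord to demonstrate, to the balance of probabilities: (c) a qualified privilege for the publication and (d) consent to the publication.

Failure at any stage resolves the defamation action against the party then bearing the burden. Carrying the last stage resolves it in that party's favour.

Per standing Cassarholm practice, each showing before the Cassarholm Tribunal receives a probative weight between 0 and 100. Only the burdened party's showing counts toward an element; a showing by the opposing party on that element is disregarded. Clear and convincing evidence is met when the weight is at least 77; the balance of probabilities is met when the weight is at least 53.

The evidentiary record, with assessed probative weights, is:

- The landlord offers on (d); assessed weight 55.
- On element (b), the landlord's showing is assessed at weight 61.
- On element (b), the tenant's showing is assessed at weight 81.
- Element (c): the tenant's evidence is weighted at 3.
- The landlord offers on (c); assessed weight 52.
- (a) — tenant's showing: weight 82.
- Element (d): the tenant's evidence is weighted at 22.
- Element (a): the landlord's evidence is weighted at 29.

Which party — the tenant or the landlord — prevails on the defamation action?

Stage 1 (tenant, clear and convincing evidence, weight is at least 77): (a) 82 (landlord's 29 disregarded) ≥ 77 — meets; (b) 81 (landlord's 61 disregarded) ≥ 77 — meets.
  Stage 1 is satisfied; the onus moves to the landlord.
Stage 2 (landlord, the balance of probabilities, weight is at least 53): (c) 52 (tenant's 3 disregarded) < 53 — fails; (d) 55 (tenant's 22 disregarded) ≥ 53 — meets.
  The landlord does not carry Stage 2.
So the tenant prevails.

tenant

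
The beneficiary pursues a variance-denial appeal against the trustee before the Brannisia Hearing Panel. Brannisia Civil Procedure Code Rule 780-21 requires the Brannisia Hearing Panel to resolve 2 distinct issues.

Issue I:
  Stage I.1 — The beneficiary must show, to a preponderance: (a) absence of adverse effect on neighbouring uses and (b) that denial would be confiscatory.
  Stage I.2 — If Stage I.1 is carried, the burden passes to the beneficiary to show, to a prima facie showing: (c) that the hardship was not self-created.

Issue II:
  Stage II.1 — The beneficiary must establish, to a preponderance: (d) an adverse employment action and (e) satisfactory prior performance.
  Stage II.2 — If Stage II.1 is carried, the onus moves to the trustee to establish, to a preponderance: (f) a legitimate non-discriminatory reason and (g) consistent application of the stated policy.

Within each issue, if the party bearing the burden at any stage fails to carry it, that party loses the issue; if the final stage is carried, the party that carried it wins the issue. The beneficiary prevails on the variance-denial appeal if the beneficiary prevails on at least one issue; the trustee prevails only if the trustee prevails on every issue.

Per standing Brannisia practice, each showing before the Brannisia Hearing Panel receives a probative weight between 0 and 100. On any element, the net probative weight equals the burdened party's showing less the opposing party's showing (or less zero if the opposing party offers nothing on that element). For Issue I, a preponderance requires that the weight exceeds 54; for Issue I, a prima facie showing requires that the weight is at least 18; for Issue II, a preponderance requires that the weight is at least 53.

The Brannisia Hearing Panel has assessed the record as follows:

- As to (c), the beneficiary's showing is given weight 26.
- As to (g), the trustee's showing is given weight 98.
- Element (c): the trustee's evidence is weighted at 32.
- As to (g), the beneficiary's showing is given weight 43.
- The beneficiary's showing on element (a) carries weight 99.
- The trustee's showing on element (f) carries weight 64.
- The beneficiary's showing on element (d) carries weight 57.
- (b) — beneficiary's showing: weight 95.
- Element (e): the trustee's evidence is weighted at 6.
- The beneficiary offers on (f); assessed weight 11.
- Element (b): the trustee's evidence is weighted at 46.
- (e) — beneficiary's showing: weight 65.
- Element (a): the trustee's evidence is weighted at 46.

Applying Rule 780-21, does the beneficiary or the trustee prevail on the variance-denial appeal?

trustee

— Issue I —
Stage I.1 (beneficiary, a preponderance, weight exceeds 54): (a) net 99−46=53 ≤ 54 — fails; (b) net 95−46=49 ≤ 54 — fails.
  The beneficiary does not carry Stage I.1.
The trustee prevails on this issue.
— Issue II —
Stage II.1 (beneficiary, a preponderance, weight is at least 53): (d) 57 ≥ 53 — meets; (e) net 65−6=59 ≥ 53 — meets.
  Stage II.1 is satisfied; the onus moves to the trustee.
Stage II.2 (trustee, a preponderance, weight is at least 53): (f) net 64−11=53 ≥ 53 — meets; (g) net 98−43=55 ≥ 53 — meets.
  Stage II.2 carried; the final stage is satisfied.
All stages carried — the trustee prevails on this issue.
Per-issue: Issue I → trustee; Issue II → trustee. The beneficiary must prevail on at least one issue; overall, the trustee prevails.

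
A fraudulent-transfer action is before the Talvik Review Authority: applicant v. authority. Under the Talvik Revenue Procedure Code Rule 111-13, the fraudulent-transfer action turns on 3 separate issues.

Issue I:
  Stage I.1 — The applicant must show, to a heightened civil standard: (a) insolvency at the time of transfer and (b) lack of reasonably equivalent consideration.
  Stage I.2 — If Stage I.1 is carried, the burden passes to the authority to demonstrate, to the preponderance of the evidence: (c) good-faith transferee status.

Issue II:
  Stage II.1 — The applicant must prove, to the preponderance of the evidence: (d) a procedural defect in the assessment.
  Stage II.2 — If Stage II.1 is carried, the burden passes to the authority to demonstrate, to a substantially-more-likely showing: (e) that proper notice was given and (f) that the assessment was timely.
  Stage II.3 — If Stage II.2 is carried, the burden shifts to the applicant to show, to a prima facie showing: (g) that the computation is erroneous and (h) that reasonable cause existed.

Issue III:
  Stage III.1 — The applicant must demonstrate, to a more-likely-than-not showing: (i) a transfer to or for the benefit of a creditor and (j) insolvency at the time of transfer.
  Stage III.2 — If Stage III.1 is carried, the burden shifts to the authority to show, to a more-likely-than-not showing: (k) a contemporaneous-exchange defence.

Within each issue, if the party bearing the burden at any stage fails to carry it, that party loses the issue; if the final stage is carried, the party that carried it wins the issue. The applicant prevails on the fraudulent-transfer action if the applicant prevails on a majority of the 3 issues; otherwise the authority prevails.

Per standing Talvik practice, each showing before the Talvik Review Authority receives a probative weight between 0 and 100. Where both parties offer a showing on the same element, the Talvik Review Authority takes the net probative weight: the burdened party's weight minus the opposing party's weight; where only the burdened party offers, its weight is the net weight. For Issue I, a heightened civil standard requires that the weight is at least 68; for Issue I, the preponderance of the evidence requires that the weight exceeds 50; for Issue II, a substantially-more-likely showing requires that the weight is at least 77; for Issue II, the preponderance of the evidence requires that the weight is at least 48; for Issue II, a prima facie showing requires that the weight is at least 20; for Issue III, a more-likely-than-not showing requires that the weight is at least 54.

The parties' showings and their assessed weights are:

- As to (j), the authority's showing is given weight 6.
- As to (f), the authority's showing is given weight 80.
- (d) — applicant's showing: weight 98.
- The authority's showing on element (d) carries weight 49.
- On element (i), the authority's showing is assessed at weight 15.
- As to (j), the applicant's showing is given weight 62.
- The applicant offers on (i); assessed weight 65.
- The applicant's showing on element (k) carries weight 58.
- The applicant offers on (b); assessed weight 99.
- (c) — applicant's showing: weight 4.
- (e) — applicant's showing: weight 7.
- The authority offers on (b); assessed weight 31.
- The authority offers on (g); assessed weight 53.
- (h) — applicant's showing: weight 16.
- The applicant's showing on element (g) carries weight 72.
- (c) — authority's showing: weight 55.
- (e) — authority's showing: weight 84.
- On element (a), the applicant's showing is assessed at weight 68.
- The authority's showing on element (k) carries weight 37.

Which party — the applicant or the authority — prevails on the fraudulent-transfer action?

authority

— Issue I —
At Stage I.1 the applicant must meet a heightened civil standard (weight is at least 68): on (a) the weight is 68, ≥ 68, so (a) meets the standard; on (b) the weight is 99 less the opposing 31 gives net 68, which does reach 68, so (b) meets the standard.
  The applicant carries Stage I.1; the authority now bears the burden.
At Stage I.2 the authority must meet the preponderance of the evidence (weight exceeds 50): on (c) the weight is 55 less the opposing 4 gives net 51, which does exceed 50, so (c) meets the standard.
  The authority carries the last stage.
All stages carried — the authority prevails on this issue.
— Issue II —
Stage II.1 — burden on applicant; standard: the preponderance of the evidence (weight is at least 48).
    (d): 98 − 49 = 49 ≥ 48 [met]
  The applicant carries Stage II.1; the authority now bears the burden.
Stage II.2 — burden on authority; standard: a substantially-more-likely showing (weight is at least 77).
    (e): 84 − 7 = 77 ≥ 77 [met]
    (f): 80 ≥ 77 [met]
  Stage II.2 is satisfied; the onus moves to the applicant.
Stage II.3 — burden on applicant; standard: a prima facie showing (weight is at least 20).
    (g): 72 − 53 = 19 < 20 [not met]
    (h): 16 < 20 [not met]
  The applicant does not carry Stage II.3.
The authority prevails on this issue.
— Issue III —
Stage III.1 — burden on applicant; standard: a more-likely-than-not showing (weight is at least 54).
    (i): 65 − 15 = 50 < 54 [not met]
    (j): 62 − 6 = 56 ≥ 54 [met]
  The applicant does not carry Stage III.1.
The authority prevails on this issue.
Per-issue: Issue I → authority; Issue II → authority; Issue III → authority. The applicant must prevail on a majority of issues; overall, the authority prevails.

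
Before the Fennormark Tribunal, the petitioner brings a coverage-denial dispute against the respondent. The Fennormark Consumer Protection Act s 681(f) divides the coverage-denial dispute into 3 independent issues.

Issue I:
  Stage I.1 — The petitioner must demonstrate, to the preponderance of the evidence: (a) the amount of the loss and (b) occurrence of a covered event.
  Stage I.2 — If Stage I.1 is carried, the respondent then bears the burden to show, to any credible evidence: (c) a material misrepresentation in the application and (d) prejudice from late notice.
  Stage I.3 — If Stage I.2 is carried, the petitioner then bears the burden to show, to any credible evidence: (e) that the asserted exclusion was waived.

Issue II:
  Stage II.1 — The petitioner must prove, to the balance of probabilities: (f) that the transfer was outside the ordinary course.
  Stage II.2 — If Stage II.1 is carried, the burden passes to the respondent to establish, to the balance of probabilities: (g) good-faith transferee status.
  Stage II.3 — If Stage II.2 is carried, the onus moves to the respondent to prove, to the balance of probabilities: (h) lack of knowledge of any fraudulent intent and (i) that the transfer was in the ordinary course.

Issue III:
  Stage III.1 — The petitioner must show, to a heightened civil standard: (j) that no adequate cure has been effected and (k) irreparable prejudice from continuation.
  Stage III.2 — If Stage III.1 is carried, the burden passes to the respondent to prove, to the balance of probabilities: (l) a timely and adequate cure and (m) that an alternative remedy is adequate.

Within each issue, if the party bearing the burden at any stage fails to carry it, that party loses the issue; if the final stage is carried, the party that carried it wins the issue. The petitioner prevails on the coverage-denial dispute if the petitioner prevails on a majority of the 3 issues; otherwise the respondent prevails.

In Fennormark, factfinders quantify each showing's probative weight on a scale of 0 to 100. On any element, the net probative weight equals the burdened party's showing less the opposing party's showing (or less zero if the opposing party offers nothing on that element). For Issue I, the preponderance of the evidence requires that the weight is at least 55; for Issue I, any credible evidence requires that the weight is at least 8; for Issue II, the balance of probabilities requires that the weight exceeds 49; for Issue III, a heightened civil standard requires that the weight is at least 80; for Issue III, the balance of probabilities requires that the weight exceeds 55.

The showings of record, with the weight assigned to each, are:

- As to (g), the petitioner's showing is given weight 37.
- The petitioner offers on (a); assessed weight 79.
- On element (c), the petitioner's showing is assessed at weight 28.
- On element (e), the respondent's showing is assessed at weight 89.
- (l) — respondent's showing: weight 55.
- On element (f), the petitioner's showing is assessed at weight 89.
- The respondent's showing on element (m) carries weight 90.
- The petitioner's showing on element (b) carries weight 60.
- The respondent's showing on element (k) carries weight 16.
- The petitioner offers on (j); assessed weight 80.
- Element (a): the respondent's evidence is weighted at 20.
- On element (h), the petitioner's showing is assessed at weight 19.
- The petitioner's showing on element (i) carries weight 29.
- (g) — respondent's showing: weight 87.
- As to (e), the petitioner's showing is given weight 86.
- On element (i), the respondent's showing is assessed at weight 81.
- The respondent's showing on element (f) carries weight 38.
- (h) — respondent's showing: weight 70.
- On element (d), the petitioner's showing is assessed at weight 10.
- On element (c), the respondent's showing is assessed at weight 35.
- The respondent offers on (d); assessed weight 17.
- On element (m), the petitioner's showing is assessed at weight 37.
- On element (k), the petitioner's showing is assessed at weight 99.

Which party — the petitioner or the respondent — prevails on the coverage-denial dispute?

— Issue I —
Stage I.1 (petitioner, the preponderance of the evidence, weight is at least 55): (a) net 79−20=59 ≥ 55 — meets; (b) 60 ≥ 55 — meets.
  The petitioner carries Stage I.1; the respondent now bears the burden.
Stage I.2 (respondent, any credible evidence, weight is at least 8): (c) net 35−28=7 < 8 — fails; (d) net 17−10=7 < 8 — fails.
  Stage I.2 not carried; the respondent fails its burden.
The petitioner prevails on this issue.
— Issue II —
At Stage II.1 the petitioner must meet the balance of probabilities (weight exceeds 49): on (f) the weight is 89 less the opposing 38 gives net 51, > 49, so (f) meets the standard.
  Stage II.1 is satisfied; the onus moves to the respondent.
At Stage II.2 the respondent must meet the balance of probabilities (weight exceeds 49): on (g) the weight is 87 less the opposing 37 gives net 50, > 49, so (g) meets the standard.
  Stage II.2 carried; the burden remains with the respondent.
At Stage II.3 the respondent must meet the balance of probabilities (weight exceeds 49): on (h) the weight is 70 less the opposing 19 gives net 51, which does exceed 49, so (h) meets the standard; on (i) the weight is 81 less the opposing 29 gives net 52, which does exceed 49, so (i) meets the standard.
  Stage II.3 carried; the final stage is satisfied.
With every stage satisfied, the respondent prevails on this issue.
— Issue III —
Stage III.1 (petitioner, a heightened civil standard, weight is at least 80): (j) 80 ≥ 80 — meets; (k) net 99−16=83 ≥ 80 — meets.
  Stage III.1 carried; the burden shifts to the respondent.
Stage III.2 (respondent, the balance of probabilities, weight exceeds 55): (l) 55 ≤ 55 — fails; (m) net 90−37=53 ≤ 55 — fails.
  The respondent does not carry Stage III.2.
So the petitioner prevails on this issue.
Per-issue: Issue I → petitioner; Issue II → respondent; Issue III → petitioner. The petitioner must prevail on a majority of issues; overall, the petitioner prevails.

petitioner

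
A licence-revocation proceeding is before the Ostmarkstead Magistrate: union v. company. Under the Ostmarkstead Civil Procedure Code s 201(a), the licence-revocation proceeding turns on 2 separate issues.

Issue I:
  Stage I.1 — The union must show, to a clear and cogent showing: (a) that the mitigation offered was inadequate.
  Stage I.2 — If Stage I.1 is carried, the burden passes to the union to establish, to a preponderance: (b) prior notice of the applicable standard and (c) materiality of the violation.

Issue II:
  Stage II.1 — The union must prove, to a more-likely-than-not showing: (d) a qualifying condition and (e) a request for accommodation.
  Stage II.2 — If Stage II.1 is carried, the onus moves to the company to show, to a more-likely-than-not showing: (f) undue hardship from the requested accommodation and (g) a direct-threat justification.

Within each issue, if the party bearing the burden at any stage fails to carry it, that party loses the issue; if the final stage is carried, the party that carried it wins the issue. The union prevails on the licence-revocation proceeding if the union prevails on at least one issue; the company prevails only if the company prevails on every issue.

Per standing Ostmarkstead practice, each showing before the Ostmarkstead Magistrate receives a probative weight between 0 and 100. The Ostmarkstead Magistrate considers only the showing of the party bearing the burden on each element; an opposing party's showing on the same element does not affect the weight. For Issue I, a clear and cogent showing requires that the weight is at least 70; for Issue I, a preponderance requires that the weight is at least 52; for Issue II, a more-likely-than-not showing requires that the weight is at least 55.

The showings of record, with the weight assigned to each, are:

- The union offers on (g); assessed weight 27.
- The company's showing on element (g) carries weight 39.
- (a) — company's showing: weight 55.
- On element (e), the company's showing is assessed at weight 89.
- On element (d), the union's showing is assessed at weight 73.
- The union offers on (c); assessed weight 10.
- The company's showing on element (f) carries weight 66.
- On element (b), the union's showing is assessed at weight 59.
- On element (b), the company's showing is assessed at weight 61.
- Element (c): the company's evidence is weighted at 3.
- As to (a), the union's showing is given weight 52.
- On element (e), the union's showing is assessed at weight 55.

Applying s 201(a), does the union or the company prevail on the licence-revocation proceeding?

union

— Issue I —
Stage I.1 — burden on union; standard: a clear and cogent showing (weight is at least 70).
    (a): 52 (company's 55 disregarded) < 70 [not met]
  Stage I.1 not carried; the union fails its burden.
The analysis ends at Stage I.1; the company prevails on this issue.
— Issue II —
At Stage II.1 the union must meet a more-likely-than-not showing (weight is at least 55): on (d) the weight is 73, ≥ 55, so (d) meets the standard; on (e) the weight is 55 (the company's 89 is given no effect), ≥ 55, so (e) meets the standard.
  Stage II.1 carried; the burden shifts to the company.
At Stage II.2 the company must meet a more-likely-than-not showing (weight is at least 55): on (f) the weight is 66, which does reach 55, so (f) meets the standard; on (g) the weight is 39 (the union's 27 is given no effect), which does not reach 55, so (g) does not meet the standard.
  Not every element is met, so the company fails to carry Stage II.2.
The union prevails on this issue.
Per-issue: Issue I → company; Issue II → union. The union must prevail on at least one issue; overall, the union prevails.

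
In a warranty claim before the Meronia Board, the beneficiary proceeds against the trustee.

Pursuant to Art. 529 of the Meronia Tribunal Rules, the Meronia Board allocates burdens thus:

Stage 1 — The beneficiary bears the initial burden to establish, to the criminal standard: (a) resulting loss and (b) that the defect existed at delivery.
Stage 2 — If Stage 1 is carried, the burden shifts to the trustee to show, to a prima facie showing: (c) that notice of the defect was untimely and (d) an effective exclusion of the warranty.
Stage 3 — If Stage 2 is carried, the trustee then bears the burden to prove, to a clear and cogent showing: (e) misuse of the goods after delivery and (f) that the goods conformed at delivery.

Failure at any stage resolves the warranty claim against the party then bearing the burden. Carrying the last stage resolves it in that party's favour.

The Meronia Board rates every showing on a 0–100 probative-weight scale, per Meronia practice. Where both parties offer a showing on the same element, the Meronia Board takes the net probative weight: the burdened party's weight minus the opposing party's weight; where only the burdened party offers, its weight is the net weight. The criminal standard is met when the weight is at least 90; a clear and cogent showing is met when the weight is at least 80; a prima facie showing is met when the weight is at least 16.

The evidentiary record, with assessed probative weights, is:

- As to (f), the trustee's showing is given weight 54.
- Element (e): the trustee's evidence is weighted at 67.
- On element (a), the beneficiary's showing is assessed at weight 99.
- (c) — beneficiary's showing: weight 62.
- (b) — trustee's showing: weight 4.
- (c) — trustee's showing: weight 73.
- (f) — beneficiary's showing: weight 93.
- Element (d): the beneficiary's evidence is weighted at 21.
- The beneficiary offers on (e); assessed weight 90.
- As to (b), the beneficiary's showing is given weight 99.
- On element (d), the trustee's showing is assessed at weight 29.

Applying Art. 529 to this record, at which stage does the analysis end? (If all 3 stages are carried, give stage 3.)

Stage 1 (beneficiary, the criminal standard, weight is at least 90): (a) 99 ≥ 90 — meets; (b) net 99−4=95 ≥ 90 — meets.
  All elements met. The burden passes to the trustee.
Stage 2 (trustee, a prima facie showing, weight is at least 16): (c) net 73−62=11 < 16 — fails; (d) net 29−21=8 < 16 — fails.
  The trustee does not carry Stage 2.
The beneficiary prevails.

stage 2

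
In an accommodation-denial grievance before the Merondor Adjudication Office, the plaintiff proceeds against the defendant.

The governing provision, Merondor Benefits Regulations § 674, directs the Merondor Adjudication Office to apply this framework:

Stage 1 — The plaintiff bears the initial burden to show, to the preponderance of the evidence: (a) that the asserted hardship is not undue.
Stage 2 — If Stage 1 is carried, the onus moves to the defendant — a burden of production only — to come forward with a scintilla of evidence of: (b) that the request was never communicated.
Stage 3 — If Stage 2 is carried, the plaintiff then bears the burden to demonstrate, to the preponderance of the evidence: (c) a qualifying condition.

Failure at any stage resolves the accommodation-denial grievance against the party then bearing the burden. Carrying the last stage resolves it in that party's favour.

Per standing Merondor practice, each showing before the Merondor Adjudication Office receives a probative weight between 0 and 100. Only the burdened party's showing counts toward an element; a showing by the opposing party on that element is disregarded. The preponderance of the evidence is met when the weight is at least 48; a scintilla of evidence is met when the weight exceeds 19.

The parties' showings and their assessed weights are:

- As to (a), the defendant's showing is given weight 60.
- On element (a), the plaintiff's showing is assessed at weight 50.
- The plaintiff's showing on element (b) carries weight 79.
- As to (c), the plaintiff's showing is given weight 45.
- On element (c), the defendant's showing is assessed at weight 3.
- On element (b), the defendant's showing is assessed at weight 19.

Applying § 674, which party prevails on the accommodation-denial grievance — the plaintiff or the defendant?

plaintiff

Stage 1 — burden on plaintiff; standard: the preponderance of the evidence (weight is at least 48).
    (a): 50 (defendant's 60 disregarded) ≥ 48 [met]
  The plaintiff carries Stage 1; the defendant now bears the burden.
Stage 2 — burden on defendant; standard: a scintilla of evidence (weight exceeds 19).
    (b): 19 (plaintiff's 79 disregarded) ≤ 19 [not met]
  Stage 2 not carried; the defendant fails its burden.
So the plaintiff prevails.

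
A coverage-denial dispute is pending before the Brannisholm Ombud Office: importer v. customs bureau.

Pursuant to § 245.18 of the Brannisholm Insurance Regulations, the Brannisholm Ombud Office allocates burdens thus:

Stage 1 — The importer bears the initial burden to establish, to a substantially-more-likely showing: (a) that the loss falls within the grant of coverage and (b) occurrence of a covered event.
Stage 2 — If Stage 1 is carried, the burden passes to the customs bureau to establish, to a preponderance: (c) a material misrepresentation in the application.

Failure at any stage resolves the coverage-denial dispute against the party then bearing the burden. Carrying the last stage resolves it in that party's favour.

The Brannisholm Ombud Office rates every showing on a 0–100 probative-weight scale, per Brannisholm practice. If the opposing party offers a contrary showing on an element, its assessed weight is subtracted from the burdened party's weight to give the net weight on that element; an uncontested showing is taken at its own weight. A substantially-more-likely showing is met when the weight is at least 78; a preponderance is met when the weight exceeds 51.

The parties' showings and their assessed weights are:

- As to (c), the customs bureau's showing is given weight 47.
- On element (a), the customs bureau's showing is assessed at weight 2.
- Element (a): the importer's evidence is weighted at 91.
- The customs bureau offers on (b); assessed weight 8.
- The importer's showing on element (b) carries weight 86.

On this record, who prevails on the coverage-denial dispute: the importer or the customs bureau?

At Stage 1 the importer must meet a substantially-more-likely showing (weight is at least 78): on (a) the weight is 91 less the opposing 2 gives net 89, ≥ 78, so (a) meets the standard; on (b) the weight is 86 less the opposing 8 gives net 78, ≥ 78, so (b) meets the standard.
  Stage 1 is satisfied; the onus moves to the customs bureau.
At Stage 2 the customs bureau must meet a preponderance (weight exceeds 51): on (c) the weight is 47, ≤ 51, so (c) does not meet the standard.
  Stage 2 not carried; the customs bureau fails its burden.
So the importer prevails.

importer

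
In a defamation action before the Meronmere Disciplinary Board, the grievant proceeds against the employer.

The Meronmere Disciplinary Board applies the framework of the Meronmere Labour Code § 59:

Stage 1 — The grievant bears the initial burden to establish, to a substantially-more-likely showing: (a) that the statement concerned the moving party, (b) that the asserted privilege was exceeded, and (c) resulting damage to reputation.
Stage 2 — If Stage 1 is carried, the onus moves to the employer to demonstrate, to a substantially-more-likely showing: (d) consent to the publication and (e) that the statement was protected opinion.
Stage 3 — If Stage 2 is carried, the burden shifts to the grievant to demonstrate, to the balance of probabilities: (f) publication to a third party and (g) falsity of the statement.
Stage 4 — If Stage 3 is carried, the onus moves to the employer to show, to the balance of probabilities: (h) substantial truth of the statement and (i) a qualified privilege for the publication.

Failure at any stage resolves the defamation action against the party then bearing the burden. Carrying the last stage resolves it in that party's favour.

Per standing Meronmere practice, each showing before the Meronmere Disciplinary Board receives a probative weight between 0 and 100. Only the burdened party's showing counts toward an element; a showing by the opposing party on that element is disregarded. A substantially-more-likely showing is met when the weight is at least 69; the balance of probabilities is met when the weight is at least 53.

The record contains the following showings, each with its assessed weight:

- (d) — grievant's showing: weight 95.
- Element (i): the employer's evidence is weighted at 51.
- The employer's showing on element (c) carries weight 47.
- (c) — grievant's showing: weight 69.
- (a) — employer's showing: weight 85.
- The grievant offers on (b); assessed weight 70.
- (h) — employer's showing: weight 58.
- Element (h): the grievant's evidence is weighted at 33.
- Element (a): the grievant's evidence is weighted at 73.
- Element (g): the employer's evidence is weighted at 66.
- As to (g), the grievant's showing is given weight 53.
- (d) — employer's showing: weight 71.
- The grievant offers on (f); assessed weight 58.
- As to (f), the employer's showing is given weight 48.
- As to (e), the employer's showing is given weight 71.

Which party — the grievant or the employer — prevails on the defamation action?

Stage 1 (grievant, a substantially-more-likely showing, weight is at least 69): (a) 73 (employer's 85 disregarded) ≥ 69 — meets; (b) 70 ≥ 69 — meets; (c) 69 (employer's 47 disregarded) ≥ 69 — meets.
  The grievant carries Stage 1; the employer now bears the burden.
Stage 2 (employer, a substantially-more-likely showing, weight is at least 69): (d) 71 (grievant's 95 disregarded) ≥ 69 — meets; (e) 71 ≥ 69 — meets.
  All elements met. The burden passes to the grievant.
Stage 3 (grievant, the balance of probabilities, weight is at least 53): (f) 58 (employer's 48 disregarded) ≥ 53 — meets; (g) 53 (employer's 66 disregarded) ≥ 53 — meets.
  Stage 3 carried; the burden shifts to the employer.
Stage 4 (employer, the balance of probabilities, weight is at least 53): (h) 58 (grievant's 33 disregarded) ≥ 53 — meets; (i) 51 < 53 — fails.
  Stage 4 not carried; the employer fails its burden.
So the grievant prevails.

grievant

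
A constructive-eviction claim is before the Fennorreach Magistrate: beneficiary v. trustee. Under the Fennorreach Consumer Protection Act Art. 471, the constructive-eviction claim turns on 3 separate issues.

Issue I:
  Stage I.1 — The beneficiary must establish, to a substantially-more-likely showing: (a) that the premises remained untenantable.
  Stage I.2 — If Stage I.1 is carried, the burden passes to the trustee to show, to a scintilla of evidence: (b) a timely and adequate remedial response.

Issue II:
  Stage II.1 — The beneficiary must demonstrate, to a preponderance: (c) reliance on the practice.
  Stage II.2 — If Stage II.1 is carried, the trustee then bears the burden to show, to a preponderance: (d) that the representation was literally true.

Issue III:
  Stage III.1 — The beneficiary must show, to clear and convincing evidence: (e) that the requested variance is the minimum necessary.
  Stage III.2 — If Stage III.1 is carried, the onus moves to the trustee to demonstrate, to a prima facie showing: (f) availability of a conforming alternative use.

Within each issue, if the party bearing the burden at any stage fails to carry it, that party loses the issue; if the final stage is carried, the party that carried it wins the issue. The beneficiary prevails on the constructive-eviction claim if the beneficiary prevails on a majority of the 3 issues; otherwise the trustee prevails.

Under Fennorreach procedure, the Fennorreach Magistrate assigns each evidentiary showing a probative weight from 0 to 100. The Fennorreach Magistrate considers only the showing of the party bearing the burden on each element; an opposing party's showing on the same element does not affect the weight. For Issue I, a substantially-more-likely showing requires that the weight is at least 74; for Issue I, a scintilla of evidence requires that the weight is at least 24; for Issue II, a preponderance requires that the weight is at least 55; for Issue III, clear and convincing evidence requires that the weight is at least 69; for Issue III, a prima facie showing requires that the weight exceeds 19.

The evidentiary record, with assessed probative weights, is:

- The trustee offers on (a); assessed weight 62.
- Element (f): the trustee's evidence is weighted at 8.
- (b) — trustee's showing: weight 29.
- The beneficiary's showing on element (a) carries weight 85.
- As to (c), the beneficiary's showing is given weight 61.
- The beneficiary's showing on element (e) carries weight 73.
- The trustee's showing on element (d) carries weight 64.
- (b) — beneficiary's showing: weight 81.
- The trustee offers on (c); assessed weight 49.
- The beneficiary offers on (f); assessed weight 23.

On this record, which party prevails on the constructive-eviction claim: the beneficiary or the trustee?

— Issue I —
Stage I.1 (beneficiary, a substantially-more-likely showing, weight is at least 74): (a) 85 (trustee's 62 disregarded) ≥ 74 — meets.
  All elements met. The burden passes to the trustee.
Stage I.2 (trustee, a scintilla of evidence, weight is at least 24): (b) 29 (beneficiary's 81 disregarded) ≥ 24 — meets.
  The trustee carries the last stage.
All stages carried — the trustee prevails on this issue.
— Issue II —
Stage II.1 — burden on beneficiary; standard: a preponderance (weight is at least 55).
    (c): 61 (trustee's 49 disregarded) ≥ 55 [met]
  All elements met. The burden passes to the trustee.
Stage II.2 — burden on trustee; standard: a preponderance (weight is at least 55).
    (d): 64 ≥ 55 [met]
  Stage II.2 carried; the final stage is satisfied.
With every stage satisfied, the trustee prevails on this issue.
— Issue III —
At Stage III.1 the beneficiary must meet clear and convincing evidence (weight is at least 69): on (e) the weight is 73, ≥ 69, so (e) meets the standard.
  The beneficiary carries Stage III.1; the trustee now bears the burden.
At Stage III.2 the trustee must meet a prima facie showing (weight exceeds 19): on (f) the weight is 8 (the beneficiary's 23 is given no effect), which does not exceed 19, so (f) does not meet the standard.
  The trustee does not carry Stage III.2.
The analysis ends at Stage III.2; the beneficiary prevails on this issue.
Per-issue: Issue I → trustee; Issue II → trustee; Issue III → beneficiary. The beneficiary must prevail on a majority of issues; overall, the trustee prevails.

trustee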